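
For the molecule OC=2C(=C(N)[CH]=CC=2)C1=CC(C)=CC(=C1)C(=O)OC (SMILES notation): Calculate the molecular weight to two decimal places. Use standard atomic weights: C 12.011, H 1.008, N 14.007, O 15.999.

257.29 g/mol

First, the molecular formula is C15H15NO3 (counting implicit H from valence).
  C: 15 × 12.011 = 180.165
  H: 15 × 1.008 = 15.120
  N: 1 × 14.007 = 14.007
  O: 3 × 15.999 = 47.997
Sum: 15×12.011 + 15×1.008 + 1×14.007 + 3×15.999 = 257.289 → 257.29 g/mol.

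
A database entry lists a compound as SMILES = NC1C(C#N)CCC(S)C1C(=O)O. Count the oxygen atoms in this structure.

Scan the SMILES for O atoms (remember two-letter symbols like Cl and Br are single atoms).
Oxygen count: 2.

2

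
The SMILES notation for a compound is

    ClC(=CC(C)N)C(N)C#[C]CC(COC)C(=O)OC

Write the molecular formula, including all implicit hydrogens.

C13H21ClN2O3

Walk through each heavy atom and fill implicit hydrogens from standard valence (C 4, N 3, O 2, S 2, halogen 1):
  atom 1: Cl (halogen, monovalent) → 0 H
  atom 2: C, bond orders sum to 4 (valence 4) → 0 H
  atom 3: C, bond orders sum to 3 (valence 4) → 1 H
  atom 4: C, bond orders sum to 3 (valence 4) → 1 H
  atom 5: C, bond orders sum to 1 (valence 4) → 3 H
  atom 6: N, bond orders sum to 1 (valence 3) → 2 H
  atom 7: C, bond orders sum to 3 (valence 4) → 1 H
  atom 8: N, bond orders sum to 1 (valence 3) → 2 H
  atom 9: C, bond orders sum to 4 (valence 4) → 0 H
  atom 10: C with explicit H count 0
  atom 11: C, bond orders sum to 2 (valence 4) → 2 H
  atom 12: C, bond orders sum to 3 (valence 4) → 1 H
  atom 13: C, bond orders sum to 2 (valence 4) → 2 H
  atom 14: O, bond orders sum to 2 (valence 2) → 0 H
  atom 15: C, bond orders sum to 1 (valence 4) → 3 H
  atom 16: C, bond orders sum to 4 (valence 4) → 0 H
  atom 17: O, bond orders sum to 2 (valence 2) → 0 H
  atom 18: O, bond orders sum to 2 (valence 2) → 0 H
  atom 19: C, bond orders sum to 1 (valence 4) → 3 H
Totals → C:13, H:21, Cl:1, N:2, O:3.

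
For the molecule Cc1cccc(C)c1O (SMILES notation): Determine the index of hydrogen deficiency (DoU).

Molecular formula: C8H10O.
DoU = (2C + 2 + N − H − X) / 2, where X is the halogen count and O/S are ignored.
    = (2·8 + 2 + 0 − 10 − 0) / 2 = 8 / 2 = 4.

4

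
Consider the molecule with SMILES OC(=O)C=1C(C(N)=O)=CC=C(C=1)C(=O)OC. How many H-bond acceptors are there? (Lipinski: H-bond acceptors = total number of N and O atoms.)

N atoms: 1; O atoms: 5.
Lipinski HBA = 1 + 5 = 6.

6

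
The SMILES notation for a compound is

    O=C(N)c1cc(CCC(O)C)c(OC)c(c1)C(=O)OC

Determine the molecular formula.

C14H19NO5

Walk through each heavy atom and fill implicit hydrogens from standard valence (C 4, N 3, O 2, S 2, halogen 1); for lowercase aromatic atoms, an aromatic c carries 1 H when it has two neighbours and 0 H with three, and aromatic n carries 0 H:
  atom 1: O, bond orders sum to 2 (valence 2) → 0 H
  atom 2: C, bond orders sum to 4 (valence 4) → 0 H
  atom 3: N, bond orders sum to 1 (valence 3) → 2 H
  atom 4: aromatic c, 3 neighbours → 0 H
  atom 5: aromatic c, 2 neighbours → 1 H
  atom 6: aromatic c, 3 neighbours → 0 H
  atom 7: C, bond orders sum to 2 (valence 4) → 2 H
  atom 8: C, bond orders sum to 2 (valence 4) → 2 H
  atom 9: C, bond orders sum to 3 (valence 4) → 1 H
  atom 10: O, bond orders sum to 1 (valence 2) → 1 H
  atom 11: C, bond orders sum to 1 (valence 4) → 3 H
  atom 12: aromatic c, 3 neighbours → 0 H
  atom 13: O, bond orders sum to 2 (valence 2) → 0 H
  atom 14: C, bond orders sum to 1 (valence 4) → 3 H
  atom 15: aromatic c, 3 neighbours → 0 H
  atom 16: aromatic c, 2 neighbours → 1 H
  atom 17: C, bond orders sum to 4 (valence 4) → 0 H
  atom 18: O, bond orders sum to 2 (valence 2) → 0 H
  atom 19: O, bond orders sum to 2 (valence 2) → 0 H
  atom 20: C, bond orders sum to 1 (valence 4) → 3 H
Totals → C:14, H:19, N:1, O:5.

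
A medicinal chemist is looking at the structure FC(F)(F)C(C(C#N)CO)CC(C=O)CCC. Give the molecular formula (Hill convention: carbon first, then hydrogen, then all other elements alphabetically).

C11H16F3NO2

Walk through each heavy atom and fill implicit hydrogens from standard valence (C 4, N 3, O 2, S 2, halogen 1):
  atom 1: F (halogen, monovalent) → 0 H
  atom 2: C, bond orders sum to 4 (valence 4) → 0 H
  atom 3: F (halogen, monovalent) → 0 H
  atom 4: F (halogen, monovalent) → 0 H
  atom 5: C, bond orders sum to 3 (valence 4) → 1 H
  atom 6: C, bond orders sum to 3 (valence 4) → 1 H
  atom 7: C, bond orders sum to 4 (valence 4) → 0 H
  atom 8: N, bond orders sum to 3 (valence 3) → 0 H
  atom 9: C, bond orders sum to 2 (valence 4) → 2 H
  atom 10: O, bond orders sum to 1 (valence 2) → 1 H
  atom 11: C, bond orders sum to 2 (valence 4) → 2 H
  atom 12: C, bond orders sum to 3 (valence 4) → 1 H
  atom 13: C, bond orders sum to 3 (valence 4) → 1 H
  atom 14: O, bond orders sum to 2 (valence 2) → 0 H
  atom 15: C, bond orders sum to 2 (valence 4) → 2 H
  atom 16: C, bond orders sum to 2 (valence 4) → 2 H
  atom 17: C, bond orders sum to 1 (valence 4) → 3 H
Totals → C:11, H:16, F:3, N:1, O:2.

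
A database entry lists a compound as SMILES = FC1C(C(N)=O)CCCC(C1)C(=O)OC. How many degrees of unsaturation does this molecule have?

Molecular formula: C10H16FNO3.
DoU = (2C + 2 + N − H − X) / 2, where X is the halogen count and O/S are ignored.
    = (2·10 + 2 + 1 − 16 − 1) / 2 = 6 / 2 = 3.

3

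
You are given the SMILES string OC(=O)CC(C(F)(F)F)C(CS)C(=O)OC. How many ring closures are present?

In SMILES, each pair of matching ring-closure digits denotes one ring-closing bond; the number of such bonds equals the number of independent rings.
Ring-closure bonds here: 0.

0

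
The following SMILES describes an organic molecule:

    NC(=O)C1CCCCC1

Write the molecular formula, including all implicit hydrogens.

Walk through each heavy atom and fill implicit hydrogens from standard valence (C 4, N 3, O 2, S 2, halogen 1):
  atom 1: N, bond orders sum to 1 (valence 3) → 2 H
  atom 2: C, bond orders sum to 4 (valence 4) → 0 H
  atom 3: O, bond orders sum to 2 (valence 2) → 0 H
  atom 4: C, bond orders sum to 3 (valence 4) → 1 H
  atom 5: C, bond orders sum to 2 (valence 4) → 2 H
  atom 6: C, bond orders sum to 2 (valence 4) → 2 H
  atom 7: C, bond orders sum to 2 (valence 4) → 2 H
  atom 8: C, bond orders sum to 2 (valence 4) → 2 H
  atom 9: C, bond orders sum to 2 (valence 4) → 2 H
Totals → C:7, H:13, N:1, O:1.

C7H13NO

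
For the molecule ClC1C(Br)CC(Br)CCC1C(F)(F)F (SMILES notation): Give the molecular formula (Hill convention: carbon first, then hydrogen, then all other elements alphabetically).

Walk through each heavy atom and fill implicit hydrogens from standard valence (C 4, N 3, O 2, S 2, halogen 1):
  atom 1: Cl (halogen, monovalent) → 0 H
  atom 2: C, bond orders sum to 3 (valence 4) → 1 H
  atom 3: C, bond orders sum to 3 (valence 4) → 1 H
  atom 4: Br (halogen, monovalent) → 0 H
  atom 5: C, bond orders sum to 2 (valence 4) → 2 H
  atom 6: C, bond orders sum to 3 (valence 4) → 1 H
  atom 7: Br (halogen, monovalent) → 0 H
  atom 8: C, bond orders sum to 2 (valence 4) → 2 H
  atom 9: C, bond orders sum to 2 (valence 4) → 2 H
  atom 10: C, bond orders sum to 3 (valence 4) → 1 H
  atom 11: C, bond orders sum to 4 (valence 4) → 0 H
  atom 12: F (halogen, monovalent) → 0 H
  atom 13: F (halogen, monovalent) → 0 H
  atom 14: F (halogen, monovalent) → 0 H
Totals → C:8, H:10, Br:2, Cl:1, F:3.

C8H10Br2ClF3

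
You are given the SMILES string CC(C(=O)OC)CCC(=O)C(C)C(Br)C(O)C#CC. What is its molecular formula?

C14H21BrO4

Walk through each heavy atom and fill implicit hydrogens from standard valence (C 4, N 3, O 2, S 2, halogen 1):
  atom 1: C, bond orders sum to 1 (valence 4) → 3 H
  atom 2: C, bond orders sum to 3 (valence 4) → 1 H
  atom 3: C, bond orders sum to 4 (valence 4) → 0 H
  atom 4: O, bond orders sum to 2 (valence 2) → 0 H
  atom 5: O, bond orders sum to 2 (valence 2) → 0 H
  atom 6: C, bond orders sum to 1 (valence 4) → 3 H
  atom 7: C, bond orders sum to 2 (valence 4) → 2 H
  atom 8: C, bond orders sum to 2 (valence 4) → 2 H
  atom 9: C, bond orders sum to 4 (valence 4) → 0 H
  atom 10: O, bond orders sum to 2 (valence 2) → 0 H
  atom 11: C, bond orders sum to 3 (valence 4) → 1 H
  atom 12: C, bond orders sum to 1 (valence 4) → 3 H
  atom 13: C, bond orders sum to 3 (valence 4) → 1 H
  atom 14: Br (halogen, monovalent) → 0 H
  atom 15: C, bond orders sum to 3 (valence 4) → 1 H
  atom 16: O, bond orders sum to 1 (valence 2) → 1 H
  atom 17: C, bond orders sum to 4 (valence 4) → 0 H
  atom 18: C, bond orders sum to 4 (valence 4) → 0 H
  atom 19: C, bond orders sum to 1 (valence 4) → 3 H
Totals → C:14, H:21, Br:1, O:4.
In Hill order: C14H21BrO4.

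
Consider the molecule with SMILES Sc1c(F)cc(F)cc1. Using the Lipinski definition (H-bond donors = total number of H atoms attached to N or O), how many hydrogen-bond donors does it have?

0

Donors: find every N or O and count the H atoms it carries.
  (no N or O atoms present)
Lipinski HBD = 0.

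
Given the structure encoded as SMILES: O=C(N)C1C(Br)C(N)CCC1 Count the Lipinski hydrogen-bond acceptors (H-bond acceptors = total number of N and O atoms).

3

N atoms: 2; O atoms: 1.
Lipinski HBA = 2 + 1 = 3.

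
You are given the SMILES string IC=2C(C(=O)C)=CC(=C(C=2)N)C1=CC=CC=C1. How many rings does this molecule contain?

2

In SMILES, each pair of matching ring-closure digits denotes one ring-closing bond; the number of such bonds equals the number of independent rings.
Ring-closure bonds here: 2.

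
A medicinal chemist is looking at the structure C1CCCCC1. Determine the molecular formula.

Walk through each heavy atom and fill implicit hydrogens from standard valence (C 4, N 3, O 2, S 2, halogen 1):
  atom 1: C, bond orders sum to 2 (valence 4) → 2 H
  atom 2: C, bond orders sum to 2 (valence 4) → 2 H
  atom 3: C, bond orders sum to 2 (valence 4) → 2 H
  atom 4: C, bond orders sum to 2 (valence 4) → 2 H
  atom 5: C, bond orders sum to 2 (valence 4) → 2 H
  atom 6: C, bond orders sum to 2 (valence 4) → 2 H
Totals → C:6, H:12.

C6H12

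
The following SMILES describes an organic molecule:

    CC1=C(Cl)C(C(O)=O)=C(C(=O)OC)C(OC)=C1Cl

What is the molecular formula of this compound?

C11H10Cl2O5

Walk through each heavy atom and fill implicit hydrogens from standard valence (C 4, N 3, O 2, S 2, halogen 1):
  atom 1: C, bond orders sum to 1 (valence 4) → 3 H
  atom 2: C, bond orders sum to 4 (valence 4) → 0 H
  atom 3: C, bond orders sum to 4 (valence 4) → 0 H
  atom 4: Cl (halogen, monovalent) → 0 H
  atom 5: C, bond orders sum to 4 (valence 4) → 0 H
  atom 6: C, bond orders sum to 4 (valence 4) → 0 H
  atom 7: O, bond orders sum to 1 (valence 2) → 1 H
  atom 8: O, bond orders sum to 2 (valence 2) → 0 H
  atom 9: C, bond orders sum to 4 (valence 4) → 0 H
  atom 10: C, bond orders sum to 4 (valence 4) → 0 H
  atom 11: O, bond orders sum to 2 (valence 2) → 0 H
  atom 12: O, bond orders sum to 2 (valence 2) → 0 H
  atom 13: C, bond orders sum to 1 (valence 4) → 3 H
  atom 14: C, bond orders sum to 4 (valence 4) → 0 H
  atom 15: O, bond orders sum to 2 (valence 2) → 0 H
  atom 16: C, bond orders sum to 1 (valence 4) → 3 H
  atom 17: C, bond orders sum to 4 (valence 4) → 0 H
  atom 18: Cl (halogen, monovalent) → 0 H
Totals → C:11, H:10, Cl:2, O:5.
In Hill order: C11H10Cl2O5.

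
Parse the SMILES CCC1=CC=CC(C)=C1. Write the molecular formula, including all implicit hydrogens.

Walk through each heavy atom and fill implicit hydrogens from standard valence (C 4, N 3, O 2, S 2, halogen 1):
  atom 1: C, bond orders sum to 1 (valence 4) → 3 H
  atom 2: C, bond orders sum to 2 (valence 4) → 2 H
  atom 3: C, bond orders sum to 4 (valence 4) → 0 H
  atom 4: C, bond orders sum to 3 (valence 4) → 1 H
  atom 5: C, bond orders sum to 3 (valence 4) → 1 H
  atom 6: C, bond orders sum to 3 (valence 4) → 1 H
  atom 7: C, bond orders sum to 4 (valence 4) → 0 H
  atom 8: C, bond orders sum to 1 (valence 4) → 3 H
  atom 9: C, bond orders sum to 3 (valence 4) → 1 H
Totals → C:9, H:12.
In Hill order: C9H12.

C9H12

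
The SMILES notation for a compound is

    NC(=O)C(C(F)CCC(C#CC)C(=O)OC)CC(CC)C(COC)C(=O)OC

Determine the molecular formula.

Walk through each heavy atom and fill implicit hydrogens from standard valence (C 4, N 3, O 2, S 2, halogen 1):
  atom 1: N, bond orders sum to 1 (valence 3) → 2 H
  atom 2: C, bond orders sum to 4 (valence 4) → 0 H
  atom 3: O, bond orders sum to 2 (valence 2) → 0 H
  atom 4: C, bond orders sum to 3 (valence 4) → 1 H
  atom 5: C, bond orders sum to 3 (valence 4) → 1 H
  atom 6: F (halogen, monovalent) → 0 H
  atom 7: C, bond orders sum to 2 (valence 4) → 2 H
  atom 8: C, bond orders sum to 2 (valence 4) → 2 H
  atom 9: C, bond orders sum to 3 (valence 4) → 1 H
  atom 10: C, bond orders sum to 4 (valence 4) → 0 H
  atom 11: C, bond orders sum to 4 (valence 4) → 0 H
  atom 12: C, bond orders sum to 1 (valence 4) → 3 H
  atom 13: C, bond orders sum to 4 (valence 4) → 0 H
  atom 14: O, bond orders sum to 2 (valence 2) → 0 H
  atom 15: O, bond orders sum to 2 (valence 2) → 0 H
  atom 16: C, bond orders sum to 1 (valence 4) → 3 H
  atom 17: C, bond orders sum to 2 (valence 4) → 2 H
  atom 18: C, bond orders sum to 3 (valence 4) → 1 H
  atom 19: C, bond orders sum to 2 (valence 4) → 2 H
  atom 20: C, bond orders sum to 1 (valence 4) → 3 H
  atom 21: C, bond orders sum to 3 (valence 4) → 1 H
  atom 22: C, bond orders sum to 2 (valence 4) → 2 H
  atom 23: O, bond orders sum to 2 (valence 2) → 0 H
  atom 24: C, bond orders sum to 1 (valence 4) → 3 H
  atom 25: C, bond orders sum to 4 (valence 4) → 0 H
  atom 26: O, bond orders sum to 2 (valence 2) → 0 H
  atom 27: O, bond orders sum to 2 (valence 2) → 0 H
  atom 28: C, bond orders sum to 1 (valence 4) → 3 H
Totals → C:20, H:32, F:1, N:1, O:6.

C20H32FNO6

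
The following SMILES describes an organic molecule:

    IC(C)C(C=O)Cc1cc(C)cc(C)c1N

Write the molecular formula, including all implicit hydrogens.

C13H18INO

Walk through each heavy atom and fill implicit hydrogens from standard valence (C 4, N 3, O 2, S 2, halogen 1); for lowercase aromatic atoms, an aromatic c carries 1 H when it has two neighbours and 0 H with three, and aromatic n carries 0 H:
  atom 1: I (halogen, monovalent) → 0 H
  atom 2: C, bond orders sum to 3 (valence 4) → 1 H
  atom 3: C, bond orders sum to 1 (valence 4) → 3 H
  atom 4: C, bond orders sum to 3 (valence 4) → 1 H
  atom 5: C, bond orders sum to 3 (valence 4) → 1 H
  atom 6: O, bond orders sum to 2 (valence 2) → 0 H
  atom 7: C, bond orders sum to 2 (valence 4) → 2 H
  atom 8: aromatic c, 3 neighbours → 0 H
  atom 9: aromatic c, 2 neighbours → 1 H
  atom 10: aromatic c, 3 neighbours → 0 H
  atom 11: C, bond orders sum to 1 (valence 4) → 3 H
  atom 12: aromatic c, 2 neighbours → 1 H
  atom 13: aromatic c, 3 neighbours → 0 H
  atom 14: C, bond orders sum to 1 (valence 4) → 3 H
  atom 15: aromatic c, 3 neighbours → 0 H
  atom 16: N, bond orders sum to 1 (valence 3) → 2 H
Totals → C:13, H:18, I:1, N:1, O:1.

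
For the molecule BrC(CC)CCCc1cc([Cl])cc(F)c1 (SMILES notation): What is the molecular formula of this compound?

Walk through each heavy atom and fill implicit hydrogens from standard valence (C 4, N 3, O 2, S 2, halogen 1); for lowercase aromatic atoms, an aromatic c carries 1 H when it has two neighbours and 0 H with three, and aromatic n carries 0 H:
  atom 1: Br (halogen, monovalent) → 0 H
  atom 2: C, bond orders sum to 3 (valence 4) → 1 H
  atom 3: C, bond orders sum to 2 (valence 4) → 2 H
  atom 4: C, bond orders sum to 1 (valence 4) → 3 H
  atom 5: C, bond orders sum to 2 (valence 4) → 2 H
  atom 6: C, bond orders sum to 2 (valence 4) → 2 H
  atom 7: C, bond orders sum to 2 (valence 4) → 2 H
  atom 8: aromatic c, 3 neighbours → 0 H
  atom 9: aromatic c, 2 neighbours → 1 H
  atom 10: aromatic c, 3 neighbours → 0 H
  atom 11: Cl with explicit H count 0
  atom 12: aromatic c, 2 neighbours → 1 H
  atom 13: aromatic c, 3 neighbours → 0 H
  atom 14: F (halogen, monovalent) → 0 H
  atom 15: aromatic c, 2 neighbours → 1 H
Totals → C:12, H:15, Br:1, Cl:1, F:1.

C12H15BrClF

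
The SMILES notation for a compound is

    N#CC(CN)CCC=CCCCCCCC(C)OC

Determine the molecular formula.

C16H30N2O

Walk through each heavy atom and fill implicit hydrogens from standard valence (C 4, N 3, O 2, S 2, halogen 1):
  atom 1: N, bond orders sum to 3 (valence 3) → 0 H
  atom 2: C, bond orders sum to 4 (valence 4) → 0 H
  atom 3: C, bond orders sum to 3 (valence 4) → 1 H
  atom 4: C, bond orders sum to 2 (valence 4) → 2 H
  atom 5: N, bond orders sum to 1 (valence 3) → 2 H
  atom 6: C, bond orders sum to 2 (valence 4) → 2 H
  atom 7: C, bond orders sum to 2 (valence 4) → 2 H
  atom 8: C, bond orders sum to 3 (valence 4) → 1 H
  atom 9: C, bond orders sum to 3 (valence 4) → 1 H
  atom 10: C, bond orders sum to 2 (valence 4) → 2 H
  atom 11: C, bond orders sum to 2 (valence 4) → 2 H
  atom 12: C, bond orders sum to 2 (valence 4) → 2 H
  atom 13: C, bond orders sum to 2 (valence 4) → 2 H
  atom 14: C, bond orders sum to 2 (valence 4) → 2 H
  atom 15: C, bond orders sum to 2 (valence 4) → 2 H
  atom 16: C, bond orders sum to 3 (valence 4) → 1 H
  atom 17: C, bond orders sum to 1 (valence 4) → 3 H
  atom 18: O, bond orders sum to 2 (valence 2) → 0 H
  atom 19: C, bond orders sum to 1 (valence 4) → 3 H
Totals → C:16, H:30, N:2, O:1.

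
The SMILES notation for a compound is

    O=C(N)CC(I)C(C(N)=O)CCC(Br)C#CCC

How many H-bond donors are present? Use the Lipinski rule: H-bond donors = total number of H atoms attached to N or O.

4

Donors: find every N or O and count the H atoms it carries.
  atom 1 (O): bond orders sum to 2 → 0 H
  atom 3 (N): bond orders sum to 1 → 2 H
  atom 9 (N): bond orders sum to 1 → 2 H
  atom 10 (O): bond orders sum to 2 → 0 H
Lipinski HBD = 4.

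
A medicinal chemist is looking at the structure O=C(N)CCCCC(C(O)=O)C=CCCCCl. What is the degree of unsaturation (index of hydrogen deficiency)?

Degree of unsaturation = (number of rings) + (number of π bonds).
Ring closures in the SMILES: 0.
π bonds: 3 double bonds (each 1 DoU) → 3 DoU from unsaturation.
Total DoU = 0 + 3 = 3.

3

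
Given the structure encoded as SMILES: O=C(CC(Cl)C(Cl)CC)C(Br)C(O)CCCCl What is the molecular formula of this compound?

Walk through each heavy atom and fill implicit hydrogens from standard valence (C 4, N 3, O 2, S 2, halogen 1):
  atom 1: O, bond orders sum to 2 (valence 2) → 0 H
  atom 2: C, bond orders sum to 4 (valence 4) → 0 H
  atom 3: C, bond orders sum to 2 (valence 4) → 2 H
  atom 4: C, bond orders sum to 3 (valence 4) → 1 H
  atom 5: Cl (halogen, monovalent) → 0 H
  atom 6: C, bond orders sum to 3 (valence 4) → 1 H
  atom 7: Cl (halogen, monovalent) → 0 H
  atom 8: C, bond orders sum to 2 (valence 4) → 2 H
  atom 9: C, bond orders sum to 1 (valence 4) → 3 H
  atom 10: C, bond orders sum to 3 (valence 4) → 1 H
  atom 11: Br (halogen, monovalent) → 0 H
  atom 12: C, bond orders sum to 3 (valence 4) → 1 H
  atom 13: O, bond orders sum to 1 (valence 2) → 1 H
  atom 14: C, bond orders sum to 2 (valence 4) → 2 H
  atom 15: C, bond orders sum to 2 (valence 4) → 2 H
  atom 16: C, bond orders sum to 2 (valence 4) → 2 H
  atom 17: Cl (halogen, monovalent) → 0 H
Totals → C:11, H:18, Br:1, Cl:3, O:2.

C11H18BrCl3O2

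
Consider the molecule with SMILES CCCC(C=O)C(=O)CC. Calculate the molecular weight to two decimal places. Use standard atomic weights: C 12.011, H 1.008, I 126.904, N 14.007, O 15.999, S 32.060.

142.20 g/mol

First, the molecular formula is C8H14O2 (counting implicit H from valence).
  C: 8 × 12.011 = 96.088
  H: 14 × 1.008 = 14.112
  O: 2 × 15.999 = 31.998
Sum: 8×12.011 + 14×1.008 + 2×15.999 = 142.198 → 142.20 g/mol.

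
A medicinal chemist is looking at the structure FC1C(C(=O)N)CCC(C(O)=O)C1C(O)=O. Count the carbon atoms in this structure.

9

Count every carbon token in the SMILES (each C, including those in ring-closure positions and inside branches).
Carbon count: 9.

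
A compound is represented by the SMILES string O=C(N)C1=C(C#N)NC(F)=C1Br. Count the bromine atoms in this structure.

1

Scan the SMILES for Br atoms (remember two-letter symbols like Cl and Br are single atoms).
Bromine count: 1.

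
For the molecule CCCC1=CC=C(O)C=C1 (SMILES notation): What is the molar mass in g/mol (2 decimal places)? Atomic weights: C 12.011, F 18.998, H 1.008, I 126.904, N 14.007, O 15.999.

First, the molecular formula is C9H12O (counting implicit H from valence).
  C: 9 × 12.011 = 108.099
  H: 12 × 1.008 = 12.096
  O: 1 × 15.999 = 15.999
Sum: 9×12.011 + 12×1.008 + 1×15.999 = 136.194 → 136.19 g/mol.

136.19 g/mol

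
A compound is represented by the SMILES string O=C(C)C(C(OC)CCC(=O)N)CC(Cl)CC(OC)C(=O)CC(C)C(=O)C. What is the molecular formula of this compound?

Walk through each heavy atom and fill implicit hydrogens from standard valence (C 4, N 3, O 2, S 2, halogen 1):
  atom 1: O, bond orders sum to 2 (valence 2) → 0 H
  atom 2: C, bond orders sum to 4 (valence 4) → 0 H
  atom 3: C, bond orders sum to 1 (valence 4) → 3 H
  atom 4: C, bond orders sum to 3 (valence 4) → 1 H
  atom 5: C, bond orders sum to 3 (valence 4) → 1 H
  atom 6: O, bond orders sum to 2 (valence 2) → 0 H
  atom 7: C, bond orders sum to 1 (valence 4) → 3 H
  atom 8: C, bond orders sum to 2 (valence 4) → 2 H
  atom 9: C, bond orders sum to 2 (valence 4) → 2 H
  atom 10: C, bond orders sum to 4 (valence 4) → 0 H
  atom 11: O, bond orders sum to 2 (valence 2) → 0 H
  atom 12: N, bond orders sum to 1 (valence 3) → 2 H
  atom 13: C, bond orders sum to 2 (valence 4) → 2 H
  atom 14: C, bond orders sum to 3 (valence 4) → 1 H
  atom 15: Cl (halogen, monovalent) → 0 H
  atom 16: C, bond orders sum to 2 (valence 4) → 2 H
  atom 17: C, bond orders sum to 3 (valence 4) → 1 H
  atom 18: O, bond orders sum to 2 (valence 2) → 0 H
  atom 19: C, bond orders sum to 1 (valence 4) → 3 H
  atom 20: C, bond orders sum to 4 (valence 4) → 0 H
  atom 21: O, bond orders sum to 2 (valence 2) → 0 H
  atom 22: C, bond orders sum to 2 (valence 4) → 2 H
  atom 23: C, bond orders sum to 3 (valence 4) → 1 H
  atom 24: C, bond orders sum to 1 (valence 4) → 3 H
  atom 25: C, bond orders sum to 4 (valence 4) → 0 H
  atom 26: O, bond orders sum to 2 (valence 2) → 0 H
  atom 27: C, bond orders sum to 1 (valence 4) → 3 H
Totals → C:19, H:32, Cl:1, N:1, O:6.
In Hill order: C19H32ClNO6.

C19H32ClNO6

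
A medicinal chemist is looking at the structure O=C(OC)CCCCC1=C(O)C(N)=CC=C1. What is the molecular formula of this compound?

Walk through each heavy atom and fill implicit hydrogens from standard valence (C 4, N 3, O 2, S 2, halogen 1):
  atom 1: O, bond orders sum to 2 (valence 2) → 0 H
  atom 2: C, bond orders sum to 4 (valence 4) → 0 H
  atom 3: O, bond orders sum to 2 (valence 2) → 0 H
  atom 4: C, bond orders sum to 1 (valence 4) → 3 H
  atom 5: C, bond orders sum to 2 (valence 4) → 2 H
  atom 6: C, bond orders sum to 2 (valence 4) → 2 H
  atom 7: C, bond orders sum to 2 (valence 4) → 2 H
  atom 8: C, bond orders sum to 2 (valence 4) → 2 H
  atom 9: C, bond orders sum to 4 (valence 4) → 0 H
  atom 10: C, bond orders sum to 4 (valence 4) → 0 H
  atom 11: O, bond orders sum to 1 (valence 2) → 1 H
  atom 12: C, bond orders sum to 4 (valence 4) → 0 H
  atom 13: N, bond orders sum to 1 (valence 3) → 2 H
  atom 14: C, bond orders sum to 3 (valence 4) → 1 H
  atom 15: C, bond orders sum to 3 (valence 4) → 1 H
  atom 16: C, bond orders sum to 3 (valence 4) → 1 H
Totals → C:12, H:17, N:1, O:3.

C12H17NO3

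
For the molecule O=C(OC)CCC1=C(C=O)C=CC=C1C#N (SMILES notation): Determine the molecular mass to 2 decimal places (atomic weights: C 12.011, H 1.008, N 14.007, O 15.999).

217.22 g/mol

First, the molecular formula is C12H11NO3 (counting implicit H from valence).
  C: 12 × 12.011 = 144.132
  H: 11 × 1.008 = 11.088
  N: 1 × 14.007 = 14.007
  O: 3 × 15.999 = 47.997
Sum: 12×12.011 + 11×1.008 + 1×14.007 + 3×15.999 = 217.224 → 217.22 g/mol.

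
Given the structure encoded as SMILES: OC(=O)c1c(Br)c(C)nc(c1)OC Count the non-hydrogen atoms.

Every atom symbol written in the SMILES (organic subset) is one heavy atom; implicit H are not written.
Heavy atoms by element → Br:1, C:8, N:1, O:3.
Total: 13.

13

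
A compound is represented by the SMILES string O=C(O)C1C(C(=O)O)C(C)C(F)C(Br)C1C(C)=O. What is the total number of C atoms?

11

Count every carbon token in the SMILES (each C, including those in ring-closure positions and inside branches).
Carbon count: 11.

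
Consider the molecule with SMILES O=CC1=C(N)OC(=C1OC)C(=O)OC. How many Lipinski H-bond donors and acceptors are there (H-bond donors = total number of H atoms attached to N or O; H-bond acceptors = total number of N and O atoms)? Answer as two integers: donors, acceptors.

2, 6

Donors: find every N or O and count the H atoms it carries.
  atom 1 (O): bond orders sum to 2 → 0 H
  atom 5 (N): bond orders sum to 1 → 2 H
  atom 6 (O): bond orders sum to 2 → 0 H
  atom 9 (O): bond orders sum to 2 → 0 H
  atom 12 (O): bond orders sum to 2 → 0 H
  atom 13 (O): bond orders sum to 2 → 0 H
Lipinski HBD = 2.
Acceptors: N atoms = 1, O atoms = 5 → HBA = 6.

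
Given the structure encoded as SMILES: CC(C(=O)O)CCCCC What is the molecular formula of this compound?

Walk through each heavy atom and fill implicit hydrogens from standard valence (C 4, N 3, O 2, S 2, halogen 1):
  atom 1: C, bond orders sum to 1 (valence 4) → 3 H
  atom 2: C, bond orders sum to 3 (valence 4) → 1 H
  atom 3: C, bond orders sum to 4 (valence 4) → 0 H
  atom 4: O, bond orders sum to 2 (valence 2) → 0 H
  atom 5: O, bond orders sum to 1 (valence 2) → 1 H
  atom 6: C, bond orders sum to 2 (valence 4) → 2 H
  atom 7: C, bond orders sum to 2 (valence 4) → 2 H
  atom 8: C, bond orders sum to 2 (valence 4) → 2 H
  atom 9: C, bond orders sum to 2 (valence 4) → 2 H
  atom 10: C, bond orders sum to 1 (valence 4) → 3 H
Totals → C:8, H:16, O:2.

C8H16O2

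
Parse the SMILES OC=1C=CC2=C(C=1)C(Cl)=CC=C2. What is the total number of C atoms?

Count every carbon token in the SMILES (each C, including those in ring-closure positions and inside branches).
Carbon count: 10.

10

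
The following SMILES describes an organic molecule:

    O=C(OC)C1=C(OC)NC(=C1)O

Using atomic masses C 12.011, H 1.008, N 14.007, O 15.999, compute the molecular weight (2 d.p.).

First, the molecular formula is C7H9NO4 (counting implicit H from valence).
  C: 7 × 12.011 = 84.077
  H: 9 × 1.008 = 9.072
  N: 1 × 14.007 = 14.007
  O: 4 × 15.999 = 63.996
Sum: 7×12.011 + 9×1.008 + 1×14.007 + 4×15.999 = 171.152 → 171.15 g/mol.

171.15 g/mol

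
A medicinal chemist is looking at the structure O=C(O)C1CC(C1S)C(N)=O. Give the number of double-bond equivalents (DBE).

3

Degree of unsaturation = (number of rings) + (number of π bonds).
Ring closures in the SMILES: 1.
π bonds: 2 double bonds (each 1 DoU) → 2 DoU from unsaturation.
Total DoU = 1 + 2 = 3.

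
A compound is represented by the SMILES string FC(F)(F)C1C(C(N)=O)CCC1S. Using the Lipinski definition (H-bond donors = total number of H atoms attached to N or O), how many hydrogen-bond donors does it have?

Donors: find every N or O and count the H atoms it carries.
  atom 8 (N): bond orders sum to 1 → 2 H
  atom 9 (O): bond orders sum to 2 → 0 H
Lipinski HBD = 2.

2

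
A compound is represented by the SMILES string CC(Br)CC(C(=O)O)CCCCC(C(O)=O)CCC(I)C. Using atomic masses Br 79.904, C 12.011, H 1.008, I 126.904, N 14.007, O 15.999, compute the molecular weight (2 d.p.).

477.18 g/mol

First, the molecular formula is C15H26BrIO4 (counting implicit H from valence).
  Br: 1 × 79.904 = 79.904
  C: 15 × 12.011 = 180.165
  H: 26 × 1.008 = 26.208
  I: 1 × 126.904 = 126.904
  O: 4 × 15.999 = 63.996
Sum: 1×79.904 + 15×12.011 + 26×1.008 + 1×126.904 + 4×15.999 = 477.177 → 477.18 g/mol.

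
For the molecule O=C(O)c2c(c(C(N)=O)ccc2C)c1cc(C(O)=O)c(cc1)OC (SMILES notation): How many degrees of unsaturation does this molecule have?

Molecular formula: C17H15NO6.
DoU = (2C + 2 + N − H − X) / 2, where X is the halogen count and O/S are ignored.
    = (2·17 + 2 + 1 − 15 − 0) / 2 = 22 / 2 = 11.

11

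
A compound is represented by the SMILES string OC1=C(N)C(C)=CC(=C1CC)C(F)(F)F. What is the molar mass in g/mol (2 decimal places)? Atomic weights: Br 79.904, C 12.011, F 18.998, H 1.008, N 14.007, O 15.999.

219.21 g/mol

First, the molecular formula is C10H12F3NO (counting implicit H from valence).
  C: 10 × 12.011 = 120.110
  F: 3 × 18.998 = 56.994
  H: 12 × 1.008 = 12.096
  N: 1 × 14.007 = 14.007
  O: 1 × 15.999 = 15.999
Sum: 10×12.011 + 3×18.998 + 12×1.008 + 1×14.007 + 1×15.999 = 219.206 → 219.21 g/mol.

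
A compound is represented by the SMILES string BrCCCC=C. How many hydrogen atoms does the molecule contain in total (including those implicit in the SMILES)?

Walk through each heavy atom and fill implicit hydrogens from standard valence (C 4, N 3, O 2, S 2, halogen 1):
  atom 1: Br (halogen, monovalent) → 0 H
  atom 2: C, bond orders sum to 2 (valence 4) → 2 H
  atom 3: C, bond orders sum to 2 (valence 4) → 2 H
  atom 4: C, bond orders sum to 2 (valence 4) → 2 H
  atom 5: C, bond orders sum to 3 (valence 4) → 1 H
  atom 6: C, bond orders sum to 2 (valence 4) → 2 H
Total hydrogens: 9.

9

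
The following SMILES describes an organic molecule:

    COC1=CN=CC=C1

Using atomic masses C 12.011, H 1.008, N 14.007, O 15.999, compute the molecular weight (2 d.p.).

First, the molecular formula is C6H7NO (counting implicit H from valence).
  C: 6 × 12.011 = 72.066
  H: 7 × 1.008 = 7.056
  N: 1 × 14.007 = 14.007
  O: 1 × 15.999 = 15.999
Sum: 6×12.011 + 7×1.008 + 1×14.007 + 1×15.999 = 109.128 → 109.13 g/mol.

109.13 g/mol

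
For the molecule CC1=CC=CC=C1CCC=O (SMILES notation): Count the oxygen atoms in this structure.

1

Scan the SMILES for O atoms (remember two-letter symbols like Cl and Br are single atoms).
Oxygen count: 1.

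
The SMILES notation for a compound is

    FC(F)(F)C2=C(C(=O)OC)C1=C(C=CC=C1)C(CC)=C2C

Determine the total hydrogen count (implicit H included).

Walk through each heavy atom and fill implicit hydrogens from standard valence (C 4, N 3, O 2, S 2, halogen 1):
  atom 1: F (halogen, monovalent) → 0 H
  atom 2: C, bond orders sum to 4 (valence 4) → 0 H
  atom 3: F (halogen, monovalent) → 0 H
  atom 4: F (halogen, monovalent) → 0 H
  atom 5: C, bond orders sum to 4 (valence 4) → 0 H
  atom 6: C, bond orders sum to 4 (valence 4) → 0 H
  atom 7: C, bond orders sum to 4 (valence 4) → 0 H
  atom 8: O, bond orders sum to 2 (valence 2) → 0 H
  atom 9: O, bond orders sum to 2 (valence 2) → 0 H
  atom 10: C, bond orders sum to 1 (valence 4) → 3 H
  atom 11: C, bond orders sum to 4 (valence 4) → 0 H
  atom 12: C, bond orders sum to 4 (valence 4) → 0 H
  atom 13: C, bond orders sum to 3 (valence 4) → 1 H
  atom 14: C, bond orders sum to 3 (valence 4) → 1 H
  atom 15: C, bond orders sum to 3 (valence 4) → 1 H
  atom 16: C, bond orders sum to 3 (valence 4) → 1 H
  atom 17: C, bond orders sum to 4 (valence 4) → 0 H
  atom 18: C, bond orders sum to 2 (valence 4) → 2 H
  atom 19: C, bond orders sum to 1 (valence 4) → 3 H
  atom 20: C, bond orders sum to 4 (valence 4) → 0 H
  atom 21: C, bond orders sum to 1 (valence 4) → 3 H
Total hydrogens: 15.

15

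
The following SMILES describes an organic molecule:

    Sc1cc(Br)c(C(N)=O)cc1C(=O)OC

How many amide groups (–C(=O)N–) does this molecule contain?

1

The amide motif appears at heavy-atom position 7 in the SMILES.
Other groups present: 1 ester, 1 thiol.
Amide count: 1.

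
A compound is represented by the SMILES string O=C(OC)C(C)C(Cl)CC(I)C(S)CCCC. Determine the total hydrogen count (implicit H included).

Walk through each heavy atom and fill implicit hydrogens from standard valence (C 4, N 3, O 2, S 2, halogen 1):
  atom 1: O, bond orders sum to 2 (valence 2) → 0 H
  atom 2: C, bond orders sum to 4 (valence 4) → 0 H
  atom 3: O, bond orders sum to 2 (valence 2) → 0 H
  atom 4: C, bond orders sum to 1 (valence 4) → 3 H
  atom 5: C, bond orders sum to 3 (valence 4) → 1 H
  atom 6: C, bond orders sum to 1 (valence 4) → 3 H
  atom 7: C, bond orders sum to 3 (valence 4) → 1 H
  atom 8: Cl (halogen, monovalent) → 0 H
  atom 9: C, bond orders sum to 2 (valence 4) → 2 H
  atom 10: C, bond orders sum to 3 (valence 4) → 1 H
  atom 11: I (halogen, monovalent) → 0 H
  atom 12: C, bond orders sum to 3 (valence 4) → 1 H
  atom 13: S, bond orders sum to 1 (valence 2) → 1 H
  atom 14: C, bond orders sum to 2 (valence 4) → 2 H
  atom 15: C, bond orders sum to 2 (valence 4) → 2 H
  atom 16: C, bond orders sum to 2 (valence 4) → 2 H
  atom 17: C, bond orders sum to 1 (valence 4) → 3 H
Total hydrogens: 22.

22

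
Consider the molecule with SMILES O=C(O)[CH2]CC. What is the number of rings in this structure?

0

In SMILES, each pair of matching ring-closure digits denotes one ring-closing bond; the number of such bonds equals the number of independent rings.
Ring-closure bonds here: 0.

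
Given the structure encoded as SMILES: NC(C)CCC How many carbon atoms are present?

5

Count every carbon token in the SMILES (each C, including those in ring-closure positions and inside branches).
Carbon count: 5.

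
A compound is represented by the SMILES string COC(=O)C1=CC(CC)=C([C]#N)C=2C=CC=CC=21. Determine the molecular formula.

C15H13NO2

Walk through each heavy atom and fill implicit hydrogens from standard valence (C 4, N 3, O 2, S 2, halogen 1):
  atom 1: C, bond orders sum to 1 (valence 4) → 3 H
  atom 2: O, bond orders sum to 2 (valence 2) → 0 H
  atom 3: C, bond orders sum to 4 (valence 4) → 0 H
  atom 4: O, bond orders sum to 2 (valence 2) → 0 H
  atom 5: C, bond orders sum to 4 (valence 4) → 0 H
  atom 6: C, bond orders sum to 3 (valence 4) → 1 H
  atom 7: C, bond orders sum to 4 (valence 4) → 0 H
  atom 8: C, bond orders sum to 2 (valence 4) → 2 H
  atom 9: C, bond orders sum to 1 (valence 4) → 3 H
  atom 10: C, bond orders sum to 4 (valence 4) → 0 H
  atom 11: C with explicit H count 0
  atom 12: N, bond orders sum to 3 (valence 3) → 0 H
  atom 13: C, bond orders sum to 4 (valence 4) → 0 H
  atom 14: C, bond orders sum to 3 (valence 4) → 1 H
  atom 15: C, bond orders sum to 3 (valence 4) → 1 H
  atom 16: C, bond orders sum to 3 (valence 4) → 1 H
  atom 17: C, bond orders sum to 3 (valence 4) → 1 H
  atom 18: C, bond orders sum to 4 (valence 4) → 0 H
Totals → C:15, H:13, N:1, O:2.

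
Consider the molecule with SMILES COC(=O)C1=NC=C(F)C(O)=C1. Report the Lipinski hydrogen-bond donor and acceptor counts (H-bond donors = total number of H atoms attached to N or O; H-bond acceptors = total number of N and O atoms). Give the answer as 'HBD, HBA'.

Donors: find every N or O and count the H atoms it carries.
  atom 2 (O): bond orders sum to 2 → 0 H
  atom 4 (O): bond orders sum to 2 → 0 H
  atom 6 (N): bond orders sum to 3 → 0 H
  atom 11 (O): bond orders sum to 1 → 1 H
Lipinski HBD = 1.
Acceptors: N atoms = 1, O atoms = 3 → HBA = 4.

1, 4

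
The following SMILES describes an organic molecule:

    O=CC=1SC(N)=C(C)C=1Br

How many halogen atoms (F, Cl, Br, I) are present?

1

Halogen atoms appear at heavy-atom position 10 (1×Br).
Other groups present: 1 aldehyde, 1 primary amine.
Halogen count: 1.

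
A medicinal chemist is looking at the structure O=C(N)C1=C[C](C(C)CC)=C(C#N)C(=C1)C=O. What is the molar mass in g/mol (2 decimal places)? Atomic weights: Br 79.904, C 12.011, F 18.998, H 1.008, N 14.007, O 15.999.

230.27 g/mol

First, the molecular formula is C13H14N2O2 (counting implicit H from valence).
  C: 13 × 12.011 = 156.143
  H: 14 × 1.008 = 14.112
  N: 2 × 14.007 = 28.014
  O: 2 × 15.999 = 31.998
Sum: 13×12.011 + 14×1.008 + 2×14.007 + 2×15.999 = 230.267 → 230.27 g/mol.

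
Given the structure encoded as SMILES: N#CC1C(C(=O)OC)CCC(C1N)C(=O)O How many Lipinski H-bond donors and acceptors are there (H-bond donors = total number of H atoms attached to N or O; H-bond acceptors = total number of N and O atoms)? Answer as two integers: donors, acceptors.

Donors: find every N or O and count the H atoms it carries.
  atom 1 (N): bond orders sum to 3 → 0 H
  atom 6 (O): bond orders sum to 2 → 0 H
  atom 7 (O): bond orders sum to 2 → 0 H
  atom 13 (N): bond orders sum to 1 → 2 H
  atom 15 (O): bond orders sum to 2 → 0 H
  atom 16 (O): bond orders sum to 1 → 1 H
Lipinski HBD = 3.
Acceptors: N atoms = 2, O atoms = 4 → HBA = 6.

3, 6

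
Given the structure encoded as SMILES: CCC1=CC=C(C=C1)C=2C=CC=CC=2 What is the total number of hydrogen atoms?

14

Walk through each heavy atom and fill implicit hydrogens from standard valence (C 4, N 3, O 2, S 2, halogen 1):
  atom 1: C, bond orders sum to 1 (valence 4) → 3 H
  atom 2: C, bond orders sum to 2 (valence 4) → 2 H
  atom 3: C, bond orders sum to 4 (valence 4) → 0 H
  atom 4: C, bond orders sum to 3 (valence 4) → 1 H
  atom 5: C, bond orders sum to 3 (valence 4) → 1 H
  atom 6: C, bond orders sum to 4 (valence 4) → 0 H
  atom 7: C, bond orders sum to 3 (valence 4) → 1 H
  atom 8: C, bond orders sum to 3 (valence 4) → 1 H
  atom 9: C, bond orders sum to 4 (valence 4) → 0 H
  atom 10: C, bond orders sum to 3 (valence 4) → 1 H
  atom 11: C, bond orders sum to 3 (valence 4) → 1 H
  atom 12: C, bond orders sum to 3 (valence 4) → 1 H
  atom 13: C, bond orders sum to 3 (valence 4) → 1 H
  atom 14: C, bond orders sum to 3 (valence 4) → 1 H
Total hydrogens: 14.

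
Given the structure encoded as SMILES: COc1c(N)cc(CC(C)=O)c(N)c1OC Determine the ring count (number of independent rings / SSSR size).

1

In SMILES, each pair of matching ring-closure digits denotes one ring-closing bond; the number of such bonds equals the number of independent rings.
Ring-closure bonds here: 1.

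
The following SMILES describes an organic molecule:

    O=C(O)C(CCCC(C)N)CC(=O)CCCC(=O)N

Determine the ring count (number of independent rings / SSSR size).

In SMILES, each pair of matching ring-closure digits denotes one ring-closing bond; the number of such bonds equals the number of independent rings.
Ring-closure bonds here: 0.

0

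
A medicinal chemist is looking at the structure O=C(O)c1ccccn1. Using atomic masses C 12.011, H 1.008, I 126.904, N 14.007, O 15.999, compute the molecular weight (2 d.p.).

First, the molecular formula is C6H5NO2 (counting implicit H from valence).
  C: 6 × 12.011 = 72.066
  H: 5 × 1.008 = 5.040
  N: 1 × 14.007 = 14.007
  O: 2 × 15.999 = 31.998
Sum: 6×12.011 + 5×1.008 + 1×14.007 + 2×15.999 = 123.111 → 123.11 g/mol.

123.11 g/mol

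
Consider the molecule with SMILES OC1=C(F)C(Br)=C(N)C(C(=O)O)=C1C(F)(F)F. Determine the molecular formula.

Walk through each heavy atom and fill implicit hydrogens from standard valence (C 4, N 3, O 2, S 2, halogen 1):
  atom 1: O, bond orders sum to 1 (valence 2) → 1 H
  atom 2: C, bond orders sum to 4 (valence 4) → 0 H
  atom 3: C, bond orders sum to 4 (valence 4) → 0 H
  atom 4: F (halogen, monovalent) → 0 H
  atom 5: C, bond orders sum to 4 (valence 4) → 0 H
  atom 6: Br (halogen, monovalent) → 0 H
  atom 7: C, bond orders sum to 4 (valence 4) → 0 H
  atom 8: N, bond orders sum to 1 (valence 3) → 2 H
  atom 9: C, bond orders sum to 4 (valence 4) → 0 H
  atom 10: C, bond orders sum to 4 (valence 4) → 0 H
  atom 11: O, bond orders sum to 2 (valence 2) → 0 H
  atom 12: O, bond orders sum to 1 (valence 2) → 1 H
  atom 13: C, bond orders sum to 4 (valence 4) → 0 H
  atom 14: C, bond orders sum to 4 (valence 4) → 0 H
  atom 15: F (halogen, monovalent) → 0 H
  atom 16: F (halogen, monovalent) → 0 H
  atom 17: F (halogen, monovalent) → 0 H
Totals → C:8, H:4, Br:1, F:4, N:1, O:3.

C8H4BrF4NO3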